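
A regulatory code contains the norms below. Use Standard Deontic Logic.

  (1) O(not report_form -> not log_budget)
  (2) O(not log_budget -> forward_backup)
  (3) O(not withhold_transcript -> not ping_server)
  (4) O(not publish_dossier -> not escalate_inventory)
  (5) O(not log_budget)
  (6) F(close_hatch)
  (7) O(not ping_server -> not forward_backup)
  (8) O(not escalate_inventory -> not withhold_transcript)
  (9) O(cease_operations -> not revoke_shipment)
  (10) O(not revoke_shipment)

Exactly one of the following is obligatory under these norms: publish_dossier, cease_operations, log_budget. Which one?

Premise 5 gives O(not log_budget).
From O(not log_budget) and premise 2, O(not log_budget -> forward_backup), we obtain O(forward_backup).
Premise 7 is O(not ping_server -> not forward_backup); contrapositively O(forward_backup -> ping_server). Since O(forward_backup) holds, K gives O(ping_server).
The contrapositive of premise 3 (O(not withhold_transcript -> not ping_server)) is O(ping_server -> withhold_transcript), and O(ping_server) is already established, so O(withhold_transcript).
Premise 8 is O(not escalate_inventory -> not withhold_transcript); contrapositively O(withhold_transcript -> escalate_inventory). Since O(withhold_transcript) holds, K gives O(escalate_inventory).
The contrapositive of premise 4 (O(not publish_dossier -> not escalate_inventory)) is O(escalate_inventory -> publish_dossier), and O(escalate_inventory) is already established, so O(publish_dossier).
So O(publish_dossier) holds — publish_dossier is obligatory. None of the other listed options is made obligatory by any chain of premises.

publish_dossier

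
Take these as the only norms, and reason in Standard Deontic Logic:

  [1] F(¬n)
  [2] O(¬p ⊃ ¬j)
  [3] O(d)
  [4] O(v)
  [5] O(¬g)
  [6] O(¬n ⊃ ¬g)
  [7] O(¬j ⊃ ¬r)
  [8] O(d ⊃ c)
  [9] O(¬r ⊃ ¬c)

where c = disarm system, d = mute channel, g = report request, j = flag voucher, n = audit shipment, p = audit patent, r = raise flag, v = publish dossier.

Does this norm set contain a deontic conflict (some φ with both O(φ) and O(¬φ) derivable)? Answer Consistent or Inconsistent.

Consistent

Premise 6 is O(¬n ⊃ ¬g); even if O(¬g) held, inferring O(¬n) would be affirming the consequent — invalid.
So O(¬n) is not derivable, and the apparent clash with O(n) does not arise.
A world satisfying every obligation exists (e.g. c=true, d=true, g=false, j=true, n=true, p=true, r=true, v=true); no atom is both obligatory and forbidden, so the set is consistent.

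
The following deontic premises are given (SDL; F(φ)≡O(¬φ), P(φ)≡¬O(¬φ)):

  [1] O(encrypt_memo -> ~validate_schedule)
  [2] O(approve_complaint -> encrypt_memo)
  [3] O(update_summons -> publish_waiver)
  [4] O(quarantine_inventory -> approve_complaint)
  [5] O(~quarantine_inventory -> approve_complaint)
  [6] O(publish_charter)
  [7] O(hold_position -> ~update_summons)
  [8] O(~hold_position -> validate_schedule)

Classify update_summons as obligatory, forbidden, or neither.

Forbidden

By case analysis on quarantine_inventory: premise 4 gives O(quarantine_inventory -> approve_complaint) and premise 5 gives O(~quarantine_inventory -> approve_complaint), so O(approve_complaint) either way.
Premise 2 is O(approve_complaint -> encrypt_memo); since O(approve_complaint), deontic closure gives O(encrypt_memo).
From O(encrypt_memo) and premise 1, O(encrypt_memo -> ~validate_schedule), we obtain O(~validate_schedule).
Premise 8 is O(~hold_position -> validate_schedule); contrapositively O(~validate_schedule -> hold_position). Since O(~validate_schedule) holds, K gives O(hold_position).
Applying K to premise 7 (O(hold_position -> ~update_summons)) and O(hold_position) yields O(~update_summons).
Premises 3, 6 do not contribute to this derivation.
Thus O(~update_summons), which is F(update_summons): update_summons is forbidden.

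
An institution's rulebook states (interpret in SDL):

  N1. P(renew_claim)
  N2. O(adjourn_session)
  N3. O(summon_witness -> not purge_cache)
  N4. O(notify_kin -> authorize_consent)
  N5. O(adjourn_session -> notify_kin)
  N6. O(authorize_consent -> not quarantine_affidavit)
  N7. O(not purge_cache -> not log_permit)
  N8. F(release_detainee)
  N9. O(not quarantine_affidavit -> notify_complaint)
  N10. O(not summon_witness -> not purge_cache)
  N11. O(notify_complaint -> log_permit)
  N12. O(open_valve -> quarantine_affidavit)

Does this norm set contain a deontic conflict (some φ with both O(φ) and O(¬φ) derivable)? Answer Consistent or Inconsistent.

Inconsistent

Premises 10 and 3 are O(not summon_witness -> not purge_cache) and O(summon_witness -> not purge_cache); every ideal world satisfies not summon_witness or summon_witness, so in either case not purge_cache holds — hence O(not purge_cache).
From O(not purge_cache) and premise 7, O(not purge_cache -> not log_permit), we obtain O(not log_permit).
The contrapositive of premise 11 (O(notify_complaint -> log_permit)) is O(not log_permit -> not notify_complaint), and O(not log_permit) is already established, so O(not notify_complaint).
Premise 9, O(not quarantine_affidavit -> notify_complaint), contraposes to O(not notify_complaint -> quarantine_affidavit); with O(not notify_complaint) we get O(quarantine_affidavit).
The contrapositive of premise 6 (O(authorize_consent -> not quarantine_affidavit)) is O(quarantine_affidavit -> not authorize_consent), and O(quarantine_affidavit) is already established, so O(not authorize_consent).
Premise 4 is O(notify_kin -> authorize_consent); contrapositively O(not authorize_consent -> not notify_kin). Since O(not authorize_consent) holds, K gives O(not notify_kin).
The contrapositive of premise 5 (O(adjourn_session -> notify_kin)) is O(not notify_kin -> not adjourn_session), and O(not notify_kin) is already established, so O(not adjourn_session).
However, premise 2 gives O(adjourn_session).
We now have both O(not adjourn_session) and O(adjourn_session) — adjourn_session is simultaneously obligatory and forbidden, violating the D-axiom.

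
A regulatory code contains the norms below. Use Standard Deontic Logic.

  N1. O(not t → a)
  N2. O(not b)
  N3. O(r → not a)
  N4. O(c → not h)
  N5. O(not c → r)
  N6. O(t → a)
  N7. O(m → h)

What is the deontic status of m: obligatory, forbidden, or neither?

Forbidden

By case analysis on t: premise 6 gives O(t → a) and premise 1 gives O(not t → a), so O(a) either way.
Premise 3 is O(r → not a); contrapositively O(a → not r). Since O(a) holds, K gives O(not r).
The contrapositive of premise 5 (O(not c → r)) is O(not r → c), and O(not r) is already established, so O(c).
Premise 4 is O(c → not h); since O(c), deontic closure gives O(not h).
Premise 7, O(m → h), contraposes to O(not h → not m); with O(not h) we get O(not m).
Premise 2 does not contribute to this derivation.
Thus O(not m), which is F(m): m is forbidden.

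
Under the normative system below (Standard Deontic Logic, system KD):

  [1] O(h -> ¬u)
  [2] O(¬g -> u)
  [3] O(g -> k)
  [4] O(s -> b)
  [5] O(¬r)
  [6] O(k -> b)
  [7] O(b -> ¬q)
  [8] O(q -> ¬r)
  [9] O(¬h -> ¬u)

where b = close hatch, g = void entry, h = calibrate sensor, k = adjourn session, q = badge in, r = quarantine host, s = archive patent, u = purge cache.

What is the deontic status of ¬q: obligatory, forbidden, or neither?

Premises 1 and 9 are O(h -> ¬u) and O(¬h -> ¬u); every ideal world satisfies h or ¬h, so in either case ¬u holds — hence O(¬u).
The contrapositive of premise 2 (O(¬g -> u)) is O(¬u -> g), and O(¬u) is already established, so O(g).
Premise 3 is O(g -> k); since O(g), deontic closure gives O(k).
From O(k) and premise 6, O(k -> b), we obtain O(b).
Applying K to premise 7 (O(b -> ¬q)) and O(b) yields O(¬q).
Premises 4, 5, 8 do not contribute to this derivation.
Hence ¬q is obligatory.

Obligatory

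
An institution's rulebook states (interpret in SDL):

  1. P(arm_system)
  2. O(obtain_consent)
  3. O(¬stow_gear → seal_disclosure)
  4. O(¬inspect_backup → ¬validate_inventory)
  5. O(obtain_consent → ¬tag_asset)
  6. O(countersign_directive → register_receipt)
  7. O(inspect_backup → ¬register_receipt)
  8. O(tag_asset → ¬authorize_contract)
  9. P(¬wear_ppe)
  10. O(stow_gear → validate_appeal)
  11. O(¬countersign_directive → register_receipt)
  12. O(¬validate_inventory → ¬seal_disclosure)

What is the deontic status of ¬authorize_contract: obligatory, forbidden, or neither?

Neither

Premise 8 is O(tag_asset → ¬authorize_contract), but O(tag_asset) is not derivable from the premises, so it does not yield O(¬authorize_contract).
No premise or chain of K-axiom applications forces O(¬authorize_contract), and none forces O(authorize_contract). So ¬authorize_contract is neither obligatory nor forbidden under these norms.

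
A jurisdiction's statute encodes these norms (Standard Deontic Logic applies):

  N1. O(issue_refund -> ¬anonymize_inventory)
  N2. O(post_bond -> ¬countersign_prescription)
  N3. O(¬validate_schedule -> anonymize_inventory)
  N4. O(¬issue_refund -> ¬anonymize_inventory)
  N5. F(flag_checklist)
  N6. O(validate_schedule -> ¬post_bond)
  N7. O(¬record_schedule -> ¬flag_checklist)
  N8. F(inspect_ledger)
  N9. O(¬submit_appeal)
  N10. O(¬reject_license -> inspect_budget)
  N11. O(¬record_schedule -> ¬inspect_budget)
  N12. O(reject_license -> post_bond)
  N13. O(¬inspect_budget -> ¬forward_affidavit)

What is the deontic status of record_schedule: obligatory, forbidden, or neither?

Obligatory

By case analysis on issue_refund: premise 1 gives O(issue_refund -> ¬anonymize_inventory) and premise 4 gives O(¬issue_refund -> ¬anonymize_inventory), so O(¬anonymize_inventory) either way.
Premise 3, O(¬validate_schedule -> anonymize_inventory), contraposes to O(¬anonymize_inventory -> validate_schedule); with O(¬anonymize_inventory) we get O(validate_schedule).
From O(validate_schedule) and premise 6, O(validate_schedule -> ¬post_bond), we obtain O(¬post_bond).
The contrapositive of premise 12 (O(reject_license -> post_bond)) is O(¬post_bond -> ¬reject_license), and O(¬post_bond) is already established, so O(¬reject_license).
With premise 10, O(¬reject_license -> inspect_budget), the K-axiom yields O(inspect_budget).
The contrapositive of premise 11 (O(¬record_schedule -> ¬inspect_budget)) is O(inspect_budget -> record_schedule), and O(inspect_budget) is already established, so O(record_schedule).
Premises 2, 5, 7, 8, 9, 13 do not contribute to this derivation.
Hence record_schedule is obligatory.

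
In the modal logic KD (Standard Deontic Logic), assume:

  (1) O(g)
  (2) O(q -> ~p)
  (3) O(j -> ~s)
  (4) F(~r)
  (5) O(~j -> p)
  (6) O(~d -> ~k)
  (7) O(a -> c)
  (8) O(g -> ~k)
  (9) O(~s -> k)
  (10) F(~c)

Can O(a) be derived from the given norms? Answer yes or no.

No

Premise 7 is O(a -> c); even if O(c) held, inferring O(a) would be affirming the consequent — invalid.
No other premise forces O(a). An ideal world satisfying every premise can still have a false, so O(a) is not derivable.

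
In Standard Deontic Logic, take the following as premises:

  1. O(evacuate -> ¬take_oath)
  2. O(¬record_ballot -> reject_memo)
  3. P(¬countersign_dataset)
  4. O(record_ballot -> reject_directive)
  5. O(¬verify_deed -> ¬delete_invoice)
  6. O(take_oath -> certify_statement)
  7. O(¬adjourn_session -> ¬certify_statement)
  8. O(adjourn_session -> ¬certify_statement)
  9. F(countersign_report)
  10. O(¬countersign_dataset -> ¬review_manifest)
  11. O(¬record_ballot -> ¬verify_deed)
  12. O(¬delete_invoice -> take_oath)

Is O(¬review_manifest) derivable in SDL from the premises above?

Premise 10 is O(¬countersign_dataset -> ¬review_manifest), but O(¬countersign_dataset) is not derivable from the premises (the permission P(¬countersign_dataset) asserts only ¬O(countersign_dataset), not O(¬countersign_dataset)), so it does not yield O(¬review_manifest).
No other premise forces O(¬review_manifest). An ideal world satisfying every premise can still have ¬review_manifest false, so O(¬review_manifest) is not derivable.

No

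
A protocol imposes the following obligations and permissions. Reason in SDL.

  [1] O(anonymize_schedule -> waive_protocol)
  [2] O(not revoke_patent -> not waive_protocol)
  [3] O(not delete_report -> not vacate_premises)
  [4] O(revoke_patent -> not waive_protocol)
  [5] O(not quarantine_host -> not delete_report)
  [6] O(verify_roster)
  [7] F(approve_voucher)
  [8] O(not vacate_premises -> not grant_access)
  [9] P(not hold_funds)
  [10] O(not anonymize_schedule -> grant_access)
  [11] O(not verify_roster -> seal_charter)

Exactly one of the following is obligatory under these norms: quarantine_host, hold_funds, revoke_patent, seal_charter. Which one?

quarantine_host

Premises 2 and 4 are O(not revoke_patent -> not waive_protocol) and O(revoke_patent -> not waive_protocol); every ideal world satisfies not revoke_patent or revoke_patent, so in either case not waive_protocol holds — hence O(not waive_protocol).
Premise 1, O(anonymize_schedule -> waive_protocol), contraposes to O(not waive_protocol -> not anonymize_schedule); with O(not waive_protocol) we get O(not anonymize_schedule).
Premise 10 is O(not anonymize_schedule -> grant_access); since O(not anonymize_schedule), deontic closure gives O(grant_access).
The contrapositive of premise 8 (O(not vacate_premises -> not grant_access)) is O(grant_access -> vacate_premises), and O(grant_access) is already established, so O(vacate_premises).
Premise 3, O(not delete_report -> not vacate_premises), contraposes to O(vacate_premises -> delete_report); with O(vacate_premises) we get O(delete_report).
Premise 5 is O(not quarantine_host -> not delete_report); contrapositively O(delete_report -> quarantine_host). Since O(delete_report) holds, K gives O(quarantine_host).
So O(quarantine_host) holds — quarantine_host is obligatory. None of the other listed options is made obligatory by any chain of premises.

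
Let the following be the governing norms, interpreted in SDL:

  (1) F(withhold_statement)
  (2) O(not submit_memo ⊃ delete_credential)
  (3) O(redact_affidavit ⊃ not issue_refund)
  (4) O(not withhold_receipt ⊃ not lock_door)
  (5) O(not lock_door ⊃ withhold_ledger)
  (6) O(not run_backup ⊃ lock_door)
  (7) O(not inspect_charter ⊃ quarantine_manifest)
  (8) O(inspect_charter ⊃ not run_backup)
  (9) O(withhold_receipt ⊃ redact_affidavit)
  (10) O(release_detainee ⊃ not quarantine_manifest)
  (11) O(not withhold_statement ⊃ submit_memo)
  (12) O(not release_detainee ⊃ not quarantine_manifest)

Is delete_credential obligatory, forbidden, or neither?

Premise 2 is O(not submit_memo ⊃ delete_credential), but O(not submit_memo) is not derivable from the premises, so it does not yield O(delete_credential).
No premise or chain of K-axiom applications forces O(delete_credential), and none forces O(not delete_credential). So delete_credential is neither obligatory nor forbidden under these norms.

Neither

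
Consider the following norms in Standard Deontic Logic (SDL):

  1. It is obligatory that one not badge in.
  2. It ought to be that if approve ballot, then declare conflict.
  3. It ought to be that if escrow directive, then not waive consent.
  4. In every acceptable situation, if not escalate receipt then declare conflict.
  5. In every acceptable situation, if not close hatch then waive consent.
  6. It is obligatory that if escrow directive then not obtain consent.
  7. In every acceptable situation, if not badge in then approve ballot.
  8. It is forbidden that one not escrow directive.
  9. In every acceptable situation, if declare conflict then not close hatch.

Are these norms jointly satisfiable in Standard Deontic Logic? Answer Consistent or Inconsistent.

Premise 1 states O(¬badge_in) outright.
With premise 7, O(¬badge_in → approve_ballot), the K-axiom yields O(approve_ballot).
Applying K to premise 2 (O(approve_ballot → declare_conflict)) and O(approve_ballot) yields O(declare_conflict).
Premise 9 is O(declare_conflict → ¬close_hatch); since O(declare_conflict), deontic closure gives O(¬close_hatch).
Premise 5 is O(¬close_hatch → waive_consent); since O(¬close_hatch), deontic closure gives O(waive_consent).
Premise 3 is O(escrow_directive → ¬waive_consent); contrapositively O(waive_consent → ¬escrow_directive). Since O(waive_consent) holds, K gives O(¬escrow_directive).
Yet premise 8 is F(¬escrow_directive), i.e. O(escrow_directive).
We now have both O(¬escrow_directive) and O(escrow_directive) — escrow_directive is simultaneously obligatory and forbidden, violating the D-axiom.

Inconsistent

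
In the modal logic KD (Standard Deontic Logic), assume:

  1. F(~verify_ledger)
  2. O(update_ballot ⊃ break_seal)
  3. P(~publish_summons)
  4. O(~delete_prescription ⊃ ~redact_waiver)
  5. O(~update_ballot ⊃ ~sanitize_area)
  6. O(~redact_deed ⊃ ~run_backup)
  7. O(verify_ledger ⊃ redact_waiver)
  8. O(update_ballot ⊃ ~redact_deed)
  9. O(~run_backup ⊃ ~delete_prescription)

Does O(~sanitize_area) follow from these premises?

Premise 1, F(~verify_ledger), is equivalent to O(verify_ledger).
With premise 7, O(verify_ledger ⊃ redact_waiver), the K-axiom yields O(redact_waiver).
Premise 4 is O(~delete_prescription ⊃ ~redact_waiver); contrapositively O(redact_waiver ⊃ delete_prescription). Since O(redact_waiver) holds, K gives O(delete_prescription).
Premise 9, O(~run_backup ⊃ ~delete_prescription), contraposes to O(delete_prescription ⊃ run_backup); with O(delete_prescription) we get O(run_backup).
Premise 6 is O(~redact_deed ⊃ ~run_backup); contrapositively O(run_backup ⊃ redact_deed). Since O(run_backup) holds, K gives O(redact_deed).
The contrapositive of premise 8 (O(update_ballot ⊃ ~redact_deed)) is O(redact_deed ⊃ ~update_ballot), and O(redact_deed) is already established, so O(~update_ballot).
Applying K to premise 5 (O(~update_ballot ⊃ ~sanitize_area)) and O(~update_ballot) yields O(~sanitize_area).
Premises 2, 3 do not contribute to this derivation.
So O(~sanitize_area) follows.

Yes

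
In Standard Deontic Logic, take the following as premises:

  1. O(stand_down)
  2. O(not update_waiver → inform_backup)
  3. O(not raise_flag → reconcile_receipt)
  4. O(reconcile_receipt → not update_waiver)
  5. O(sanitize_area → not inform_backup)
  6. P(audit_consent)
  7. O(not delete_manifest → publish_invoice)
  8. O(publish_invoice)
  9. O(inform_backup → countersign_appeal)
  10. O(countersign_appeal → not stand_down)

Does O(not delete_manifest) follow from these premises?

No

Premise 7 is O(not delete_manifest → publish_invoice); even if O(publish_invoice) held, inferring O(not delete_manifest) would be affirming the consequent — invalid.
No other premise forces O(not delete_manifest). An ideal world satisfying every premise can still have not delete_manifest false, so O(not delete_manifest) is not derivable.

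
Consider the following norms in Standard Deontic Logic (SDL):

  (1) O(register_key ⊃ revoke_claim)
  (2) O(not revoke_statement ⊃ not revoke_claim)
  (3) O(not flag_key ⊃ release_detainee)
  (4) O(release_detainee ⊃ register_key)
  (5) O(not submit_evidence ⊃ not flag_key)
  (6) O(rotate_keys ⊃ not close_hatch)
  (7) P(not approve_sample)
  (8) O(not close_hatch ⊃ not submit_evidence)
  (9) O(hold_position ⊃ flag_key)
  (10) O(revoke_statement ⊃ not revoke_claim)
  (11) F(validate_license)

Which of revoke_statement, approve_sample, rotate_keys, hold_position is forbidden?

By case analysis on not revoke_statement: premise 2 gives O(not revoke_statement ⊃ not revoke_claim) and premise 10 gives O(revoke_statement ⊃ not revoke_claim), so O(not revoke_claim) either way.
Premise 1 is O(register_key ⊃ revoke_claim); contrapositively O(not revoke_claim ⊃ not register_key). Since O(not revoke_claim) holds, K gives O(not register_key).
Premise 4 is O(release_detainee ⊃ register_key); contrapositively O(not register_key ⊃ not release_detainee). Since O(not register_key) holds, K gives O(not release_detainee).
Premise 3 is O(not flag_key ⊃ release_detainee); contrapositively O(not release_detainee ⊃ flag_key). Since O(not release_detainee) holds, K gives O(flag_key).
Premise 5, O(not submit_evidence ⊃ not flag_key), contraposes to O(flag_key ⊃ submit_evidence); with O(flag_key) we get O(submit_evidence).
Premise 8, O(not close_hatch ⊃ not submit_evidence), contraposes to O(submit_evidence ⊃ close_hatch); with O(submit_evidence) we get O(close_hatch).
Premise 6, O(rotate_keys ⊃ not close_hatch), contraposes to O(close_hatch ⊃ not rotate_keys); with O(close_hatch) we get O(not rotate_keys).
So O(not rotate_keys) holds, i.e. rotate_keys is forbidden. None of the other listed options is forbidden under the premises.

rotate_keys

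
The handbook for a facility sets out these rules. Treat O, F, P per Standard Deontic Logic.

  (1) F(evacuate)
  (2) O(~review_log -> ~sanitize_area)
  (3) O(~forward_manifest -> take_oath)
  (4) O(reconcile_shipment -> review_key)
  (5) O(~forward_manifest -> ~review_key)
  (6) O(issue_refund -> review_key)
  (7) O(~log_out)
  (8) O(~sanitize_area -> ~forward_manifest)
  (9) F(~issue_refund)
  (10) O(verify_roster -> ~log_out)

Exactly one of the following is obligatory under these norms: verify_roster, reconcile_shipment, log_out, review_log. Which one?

F(~issue_refund) at premise 9 means O(issue_refund).
From O(issue_refund) and premise 6, O(issue_refund -> review_key), we obtain O(review_key).
The contrapositive of premise 5 (O(~forward_manifest -> ~review_key)) is O(review_key -> forward_manifest), and O(review_key) is already established, so O(forward_manifest).
Premise 8 is O(~sanitize_area -> ~forward_manifest); contrapositively O(forward_manifest -> sanitize_area). Since O(forward_manifest) holds, K gives O(sanitize_area).
Premise 2 is O(~review_log -> ~sanitize_area); contrapositively O(sanitize_area -> review_log). Since O(sanitize_area) holds, K gives O(review_log).
So O(review_log) holds — review_log is obligatory. None of the other listed options is made obligatory by any chain of premises.

review_log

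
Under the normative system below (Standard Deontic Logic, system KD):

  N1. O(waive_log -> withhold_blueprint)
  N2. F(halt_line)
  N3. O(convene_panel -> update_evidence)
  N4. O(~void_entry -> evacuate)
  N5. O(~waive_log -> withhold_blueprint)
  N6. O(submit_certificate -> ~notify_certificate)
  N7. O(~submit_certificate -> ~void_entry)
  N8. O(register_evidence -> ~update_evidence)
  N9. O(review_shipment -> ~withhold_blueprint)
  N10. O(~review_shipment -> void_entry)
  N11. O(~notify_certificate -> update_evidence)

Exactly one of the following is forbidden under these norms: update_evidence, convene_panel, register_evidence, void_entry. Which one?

Premises 5 and 1 are O(~waive_log -> withhold_blueprint) and O(waive_log -> withhold_blueprint); every ideal world satisfies ~waive_log or waive_log, so in either case withhold_blueprint holds — hence O(withhold_blueprint).
Premise 9, O(review_shipment -> ~withhold_blueprint), contraposes to O(withhold_blueprint -> ~review_shipment); with O(withhold_blueprint) we get O(~review_shipment).
Applying K to premise 10 (O(~review_shipment -> void_entry)) and O(~review_shipment) yields O(void_entry).
The contrapositive of premise 7 (O(~submit_certificate -> ~void_entry)) is O(void_entry -> submit_certificate), and O(void_entry) is already established, so O(submit_certificate).
From O(submit_certificate) and premise 6, O(submit_certificate -> ~notify_certificate), we obtain O(~notify_certificate).
Applying K to premise 11 (O(~notify_certificate -> update_evidence)) and O(~notify_certificate) yields O(update_evidence).
Premise 8, O(register_evidence -> ~update_evidence), contraposes to O(update_evidence -> ~register_evidence); with O(update_evidence) we get O(~register_evidence).
So O(~register_evidence) holds, i.e. register_evidence is forbidden. None of the other listed options is forbidden under the premises.

register_evidence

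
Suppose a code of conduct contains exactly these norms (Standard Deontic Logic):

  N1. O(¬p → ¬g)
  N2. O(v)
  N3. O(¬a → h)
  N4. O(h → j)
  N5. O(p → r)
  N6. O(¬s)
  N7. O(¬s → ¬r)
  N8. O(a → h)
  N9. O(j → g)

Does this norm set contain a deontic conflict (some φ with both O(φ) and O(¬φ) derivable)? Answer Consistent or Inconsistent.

Premises 8 and 3 are O(a → h) and O(¬a → h); every ideal world satisfies a or ¬a, so in either case h holds — hence O(h).
From O(h) and premise 4, O(h → j), we obtain O(j).
Premise 9 is O(j → g); since O(j), deontic closure gives O(g).
The contrapositive of premise 1 (O(¬p → ¬g)) is O(g → p), and O(g) is already established, so O(p).
With premise 5, O(p → r), the K-axiom yields O(r).
Premise 7 is O(¬s → ¬r); contrapositively O(r → s). Since O(r) holds, K gives O(s).
Yet premise 6 states O(¬s).
We now have both O(s) and O(¬s) — s is simultaneously obligatory and forbidden, violating the D-axiom.

Inconsistent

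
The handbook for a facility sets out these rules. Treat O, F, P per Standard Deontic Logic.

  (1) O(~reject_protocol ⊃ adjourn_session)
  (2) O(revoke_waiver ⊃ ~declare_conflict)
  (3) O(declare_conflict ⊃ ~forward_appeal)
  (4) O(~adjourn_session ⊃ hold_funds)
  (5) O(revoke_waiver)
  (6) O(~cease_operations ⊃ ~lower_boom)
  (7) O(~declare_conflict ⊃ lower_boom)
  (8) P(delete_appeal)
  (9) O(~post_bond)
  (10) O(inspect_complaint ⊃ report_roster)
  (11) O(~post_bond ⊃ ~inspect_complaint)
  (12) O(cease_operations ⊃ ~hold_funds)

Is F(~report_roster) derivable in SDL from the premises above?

Premise 10 is O(inspect_complaint ⊃ report_roster), but O(inspect_complaint) is not derivable from the premises, so it does not yield O(report_roster).
No other premise forces O(report_roster). An ideal world satisfying every premise can still have ~report_roster true, so F(~report_roster) is not derivable.

No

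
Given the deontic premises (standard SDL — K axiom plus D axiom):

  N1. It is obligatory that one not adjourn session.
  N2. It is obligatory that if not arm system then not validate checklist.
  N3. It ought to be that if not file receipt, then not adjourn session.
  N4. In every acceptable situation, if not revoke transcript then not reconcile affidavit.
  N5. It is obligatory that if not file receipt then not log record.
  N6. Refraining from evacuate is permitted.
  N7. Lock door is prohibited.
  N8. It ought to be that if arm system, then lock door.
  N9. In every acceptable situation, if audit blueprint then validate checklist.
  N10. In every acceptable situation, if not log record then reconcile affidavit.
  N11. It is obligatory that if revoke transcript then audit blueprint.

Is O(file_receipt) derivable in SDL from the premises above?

Yes

Premise 7 is F(lock_door), i.e. O(¬lock_door).
Premise 8, O(arm_system → lock_door), contraposes to O(¬lock_door → ¬arm_system); with O(¬lock_door) we get O(¬arm_system).
With premise 2, O(¬arm_system → ¬validate_checklist), the K-axiom yields O(¬validate_checklist).
Premise 9 is O(audit_blueprint → validate_checklist); contrapositively O(¬validate_checklist → ¬audit_blueprint). Since O(¬validate_checklist) holds, K gives O(¬audit_blueprint).
The contrapositive of premise 11 (O(revoke_transcript → audit_blueprint)) is O(¬audit_blueprint → ¬revoke_transcript), and O(¬audit_blueprint) is already established, so O(¬revoke_transcript).
With premise 4, O(¬revoke_transcript → ¬reconcile_affidavit), the K-axiom yields O(¬reconcile_affidavit).
Premise 10 is O(¬log_record → reconcile_affidavit); contrapositively O(¬reconcile_affidavit → log_record). Since O(¬reconcile_affidavit) holds, K gives O(log_record).
Premise 5 is O(¬file_receipt → ¬log_record); contrapositively O(log_record → file_receipt). Since O(log_record) holds, K gives O(file_receipt).
Premises 1, 3, 6 do not contribute to this derivation.
So O(file_receipt) follows.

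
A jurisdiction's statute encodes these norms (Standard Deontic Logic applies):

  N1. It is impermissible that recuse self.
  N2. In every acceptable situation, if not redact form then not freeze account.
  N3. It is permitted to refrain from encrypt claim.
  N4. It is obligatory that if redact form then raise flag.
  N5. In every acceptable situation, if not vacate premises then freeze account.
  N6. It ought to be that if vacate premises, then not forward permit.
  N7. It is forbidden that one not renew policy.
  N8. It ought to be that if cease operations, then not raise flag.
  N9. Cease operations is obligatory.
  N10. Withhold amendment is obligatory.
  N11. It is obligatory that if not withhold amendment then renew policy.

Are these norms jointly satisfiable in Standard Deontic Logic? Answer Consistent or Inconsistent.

Premise 11 is O(¬withhold_amendment → renew_policy); even if O(renew_policy) held, inferring O(¬withhold_amendment) would be affirming the consequent — invalid.
So O(¬withhold_amendment) is not derivable, and the apparent clash with O(withhold_amendment) does not arise.
A world satisfying every obligation exists (e.g. cease_operations=true, encrypt_claim=false, forward_permit=false, freeze_account=false, raise_flag=false, recuse_self=false, redact_form=false, renew_policy=true, vacate_premises=true, withhold_amendment=true); no atom is both obligatory and forbidden, so the set is consistent.

Consistent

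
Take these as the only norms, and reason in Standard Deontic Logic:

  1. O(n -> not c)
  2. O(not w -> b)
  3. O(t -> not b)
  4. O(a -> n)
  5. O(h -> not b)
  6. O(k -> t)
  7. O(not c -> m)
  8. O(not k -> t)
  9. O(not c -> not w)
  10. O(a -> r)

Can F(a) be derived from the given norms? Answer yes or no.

Yes

Premises 6 and 8 are O(k -> t) and O(not k -> t); every ideal world satisfies k or not k, so in either case t holds — hence O(t).
Premise 3 is O(t -> not b); since O(t), deontic closure gives O(not b).
Premise 2, O(not w -> b), contraposes to O(not b -> w); with O(not b) we get O(w).
Premise 9, O(not c -> not w), contraposes to O(w -> c); with O(w) we get O(c).
The contrapositive of premise 1 (O(n -> not c)) is O(c -> not n), and O(c) is already established, so O(not n).
Premise 4, O(a -> n), contraposes to O(not n -> not a); with O(not n) we get O(not a).
Premises 5, 7, 10 do not contribute to this derivation.
So O(not a) holds, i.e. F(a). The claim follows.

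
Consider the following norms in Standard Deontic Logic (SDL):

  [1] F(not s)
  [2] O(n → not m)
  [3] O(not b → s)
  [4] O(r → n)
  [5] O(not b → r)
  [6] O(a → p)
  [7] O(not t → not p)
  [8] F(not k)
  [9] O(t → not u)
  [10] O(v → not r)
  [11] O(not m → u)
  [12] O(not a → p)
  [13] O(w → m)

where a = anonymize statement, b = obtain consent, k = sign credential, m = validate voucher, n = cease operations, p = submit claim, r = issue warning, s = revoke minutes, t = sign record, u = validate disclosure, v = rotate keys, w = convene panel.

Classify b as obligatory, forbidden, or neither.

Premises 12 and 6 cover both cases: O(not a → p) and O(a → p). Since not a ∨ a is a tautology, O(p) follows.
Premise 7 is O(not t → not p); contrapositively O(p → t). Since O(p) holds, K gives O(t).
Applying K to premise 9 (O(t → not u)) and O(t) yields O(not u).
The contrapositive of premise 11 (O(not m → u)) is O(not u → m), and O(not u) is already established, so O(m).
Premise 2 is O(n → not m); contrapositively O(m → not n). Since O(m) holds, K gives O(not n).
Premise 4, O(r → n), contraposes to O(not n → not r); with O(not n) we get O(not r).
Premise 5, O(not b → r), contraposes to O(not r → b); with O(not r) we get O(b).
Premises 1, 3, 8, 10, 13 do not contribute to this derivation.
Hence b is obligatory.

Obligatory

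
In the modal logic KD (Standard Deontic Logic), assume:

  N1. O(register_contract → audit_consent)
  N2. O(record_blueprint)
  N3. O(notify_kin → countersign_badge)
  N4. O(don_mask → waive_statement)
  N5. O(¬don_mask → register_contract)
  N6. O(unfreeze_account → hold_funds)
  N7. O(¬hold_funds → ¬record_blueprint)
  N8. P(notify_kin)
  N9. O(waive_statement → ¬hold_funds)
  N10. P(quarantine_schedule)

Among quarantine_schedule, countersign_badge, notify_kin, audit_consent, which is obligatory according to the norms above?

audit_consent

Premise 2 states O(record_blueprint) outright.
Premise 7 is O(¬hold_funds → ¬record_blueprint); contrapositively O(record_blueprint → hold_funds). Since O(record_blueprint) holds, K gives O(hold_funds).
Premise 9, O(waive_statement → ¬hold_funds), contraposes to O(hold_funds → ¬waive_statement); with O(hold_funds) we get O(¬waive_statement).
The contrapositive of premise 4 (O(don_mask → waive_statement)) is O(¬waive_statement → ¬don_mask), and O(¬waive_statement) is already established, so O(¬don_mask).
With premise 5, O(¬don_mask → register_contract), the K-axiom yields O(register_contract).
Premise 1 is O(register_contract → audit_consent); since O(register_contract), deontic closure gives O(audit_consent).
So O(audit_consent) holds — audit_consent is obligatory. None of the other listed options is made obligatory by any chain of premises.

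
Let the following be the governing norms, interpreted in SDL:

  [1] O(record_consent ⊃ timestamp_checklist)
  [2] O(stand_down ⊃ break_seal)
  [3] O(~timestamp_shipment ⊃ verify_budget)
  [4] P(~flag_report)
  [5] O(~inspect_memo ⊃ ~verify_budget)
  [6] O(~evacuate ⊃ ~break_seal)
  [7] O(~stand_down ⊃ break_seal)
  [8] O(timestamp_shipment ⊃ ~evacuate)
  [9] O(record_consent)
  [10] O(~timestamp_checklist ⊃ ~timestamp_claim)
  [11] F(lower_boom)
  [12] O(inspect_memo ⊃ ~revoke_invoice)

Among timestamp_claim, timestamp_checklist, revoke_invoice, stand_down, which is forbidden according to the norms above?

revoke_invoice

By case analysis on stand_down: premise 2 gives O(stand_down ⊃ break_seal) and premise 7 gives O(~stand_down ⊃ break_seal), so O(break_seal) either way.
Premise 6, O(~evacuate ⊃ ~break_seal), contraposes to O(break_seal ⊃ evacuate); with O(break_seal) we get O(evacuate).
Premise 8, O(timestamp_shipment ⊃ ~evacuate), contraposes to O(evacuate ⊃ ~timestamp_shipment); with O(evacuate) we get O(~timestamp_shipment).
From O(~timestamp_shipment) and premise 3, O(~timestamp_shipment ⊃ verify_budget), we obtain O(verify_budget).
The contrapositive of premise 5 (O(~inspect_memo ⊃ ~verify_budget)) is O(verify_budget ⊃ inspect_memo), and O(verify_budget) is already established, so O(inspect_memo).
Premise 12 is O(inspect_memo ⊃ ~revoke_invoice); since O(inspect_memo), deontic closure gives O(~revoke_invoice).
So O(~revoke_invoice) holds, i.e. revoke_invoice is forbidden. None of the other listed options is forbidden under the premises.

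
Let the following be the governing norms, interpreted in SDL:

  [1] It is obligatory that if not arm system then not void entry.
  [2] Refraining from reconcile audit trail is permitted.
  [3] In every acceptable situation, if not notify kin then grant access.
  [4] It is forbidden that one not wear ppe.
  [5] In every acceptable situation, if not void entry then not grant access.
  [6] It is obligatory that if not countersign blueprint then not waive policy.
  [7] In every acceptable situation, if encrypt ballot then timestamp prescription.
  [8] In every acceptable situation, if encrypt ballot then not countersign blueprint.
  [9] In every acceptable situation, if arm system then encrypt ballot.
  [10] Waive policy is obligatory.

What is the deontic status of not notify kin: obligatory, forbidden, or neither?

Premise 10 gives O(waive_policy).
Premise 6, O(¬countersign_blueprint → ¬waive_policy), contraposes to O(waive_policy → countersign_blueprint); with O(waive_policy) we get O(countersign_blueprint).
Premise 8, O(encrypt_ballot → ¬countersign_blueprint), contraposes to O(countersign_blueprint → ¬encrypt_ballot); with O(countersign_blueprint) we get O(¬encrypt_ballot).
Premise 9, O(arm_system → encrypt_ballot), contraposes to O(¬encrypt_ballot → ¬arm_system); with O(¬encrypt_ballot) we get O(¬arm_system).
Applying K to premise 1 (O(¬arm_system → ¬void_entry)) and O(¬arm_system) yields O(¬void_entry).
Premise 5 is O(¬void_entry → ¬grant_access); since O(¬void_entry), deontic closure gives O(¬grant_access).
Premise 3 is O(¬notify_kin → grant_access); contrapositively O(¬grant_access → notify_kin). Since O(¬grant_access) holds, K gives O(notify_kin).
Premises 2, 4, 7 do not contribute to this derivation.
Thus O(notify_kin), which is F(¬notify_kin): ¬notify_kin is forbidden.

Forbidden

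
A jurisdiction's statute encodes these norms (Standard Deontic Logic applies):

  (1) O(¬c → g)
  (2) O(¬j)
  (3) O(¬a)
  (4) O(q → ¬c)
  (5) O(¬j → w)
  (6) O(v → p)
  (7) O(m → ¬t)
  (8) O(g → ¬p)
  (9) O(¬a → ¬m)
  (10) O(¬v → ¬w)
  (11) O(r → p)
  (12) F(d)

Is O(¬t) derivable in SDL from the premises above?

Premise 7 is O(m → ¬t), but O(m) is not derivable from the premises, so it does not yield O(¬t).
No other premise forces O(¬t). An ideal world satisfying every premise can still have ¬t false, so O(¬t) is not derivable.

No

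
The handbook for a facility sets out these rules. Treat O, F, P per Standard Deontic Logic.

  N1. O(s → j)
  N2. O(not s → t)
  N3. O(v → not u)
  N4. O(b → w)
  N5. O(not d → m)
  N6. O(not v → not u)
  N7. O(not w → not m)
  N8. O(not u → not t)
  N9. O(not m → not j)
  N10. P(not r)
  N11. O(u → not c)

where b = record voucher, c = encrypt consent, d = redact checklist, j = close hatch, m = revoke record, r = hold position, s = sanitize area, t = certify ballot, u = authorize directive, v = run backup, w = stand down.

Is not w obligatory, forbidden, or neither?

By case analysis on not v: premise 6 gives O(not v → not u) and premise 3 gives O(v → not u), so O(not u) either way.
From O(not u) and premise 8, O(not u → not t), we obtain O(not t).
Premise 2, O(not s → t), contraposes to O(not t → s); with O(not t) we get O(s).
With premise 1, O(s → j), the K-axiom yields O(j).
Premise 9 is O(not m → not j); contrapositively O(j → m). Since O(j) holds, K gives O(m).
Premise 7, O(not w → not m), contraposes to O(m → w); with O(m) we get O(w).
Premises 4, 5, 10, 11 do not contribute to this derivation.
Thus O(w), which is F(not w): not w is forbidden.

Forbidden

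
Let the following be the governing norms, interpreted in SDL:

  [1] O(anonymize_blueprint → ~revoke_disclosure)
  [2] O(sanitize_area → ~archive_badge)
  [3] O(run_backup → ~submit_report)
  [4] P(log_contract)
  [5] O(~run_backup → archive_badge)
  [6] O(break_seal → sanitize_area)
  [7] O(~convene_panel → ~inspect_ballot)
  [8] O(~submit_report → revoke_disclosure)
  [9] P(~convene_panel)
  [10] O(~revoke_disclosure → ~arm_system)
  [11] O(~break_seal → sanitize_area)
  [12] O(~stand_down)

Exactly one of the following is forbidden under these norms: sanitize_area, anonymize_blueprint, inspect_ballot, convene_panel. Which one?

By case analysis on ~break_seal: premise 11 gives O(~break_seal → sanitize_area) and premise 6 gives O(break_seal → sanitize_area), so O(sanitize_area) either way.
From O(sanitize_area) and premise 2, O(sanitize_area → ~archive_badge), we obtain O(~archive_badge).
The contrapositive of premise 5 (O(~run_backup → archive_badge)) is O(~archive_badge → run_backup), and O(~archive_badge) is already established, so O(run_backup).
Applying K to premise 3 (O(run_backup → ~submit_report)) and O(run_backup) yields O(~submit_report).
Premise 8 is O(~submit_report → revoke_disclosure); since O(~submit_report), deontic closure gives O(revoke_disclosure).
Premise 1, O(anonymize_blueprint → ~revoke_disclosure), contraposes to O(revoke_disclosure → ~anonymize_blueprint); with O(revoke_disclosure) we get O(~anonymize_blueprint).
So O(~anonymize_blueprint) holds, i.e. anonymize_blueprint is forbidden. None of the other listed options is forbidden under the premises.

anonymize_blueprint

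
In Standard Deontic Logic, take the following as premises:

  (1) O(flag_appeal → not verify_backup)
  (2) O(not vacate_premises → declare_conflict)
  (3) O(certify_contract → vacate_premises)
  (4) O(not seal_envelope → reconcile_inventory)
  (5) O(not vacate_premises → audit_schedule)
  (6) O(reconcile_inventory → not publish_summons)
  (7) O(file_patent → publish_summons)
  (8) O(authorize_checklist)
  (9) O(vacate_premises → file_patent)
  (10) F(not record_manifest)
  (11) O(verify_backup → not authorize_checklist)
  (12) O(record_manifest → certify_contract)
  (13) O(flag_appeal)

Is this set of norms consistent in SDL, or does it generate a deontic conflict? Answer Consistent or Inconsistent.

Consistent

Premise 11 is O(verify_backup → not authorize_checklist), but O(verify_backup) is not derivable from the premises, so it does not yield O(not authorize_checklist).
So O(not authorize_checklist) is not derivable, and the apparent clash with O(authorize_checklist) does not arise.
A world satisfying every obligation exists (e.g. audit_schedule=false, authorize_checklist=true, certify_contract=true, declare_conflict=false, file_patent=true, flag_appeal=true, publish_summons=true, reconcile_inventory=false, record_manifest=true, seal_envelope=true, vacate_premises=true, verify_backup=false); no atom is both obligatory and forbidden, so the set is consistent.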